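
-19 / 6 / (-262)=19 / 1572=0.01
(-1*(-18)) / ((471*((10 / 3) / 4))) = 0.05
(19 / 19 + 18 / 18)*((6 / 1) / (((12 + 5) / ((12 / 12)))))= 12 / 17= 0.71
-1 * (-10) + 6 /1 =16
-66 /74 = -33 /37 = -0.89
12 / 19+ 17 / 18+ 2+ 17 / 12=4.99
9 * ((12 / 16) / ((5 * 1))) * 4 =5.40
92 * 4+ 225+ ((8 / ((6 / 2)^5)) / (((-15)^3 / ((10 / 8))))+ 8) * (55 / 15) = 306234653 / 492075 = 622.33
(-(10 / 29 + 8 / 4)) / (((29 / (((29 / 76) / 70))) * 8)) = -17 / 308560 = -0.00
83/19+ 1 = 102/19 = 5.37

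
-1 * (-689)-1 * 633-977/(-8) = 1425/8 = 178.12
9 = 9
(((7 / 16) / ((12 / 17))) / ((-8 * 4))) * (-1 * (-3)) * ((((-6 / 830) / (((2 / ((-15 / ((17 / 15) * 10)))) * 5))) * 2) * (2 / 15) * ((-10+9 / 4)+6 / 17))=31689 / 288972800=0.00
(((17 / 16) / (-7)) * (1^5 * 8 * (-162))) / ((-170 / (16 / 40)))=-81 / 175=-0.46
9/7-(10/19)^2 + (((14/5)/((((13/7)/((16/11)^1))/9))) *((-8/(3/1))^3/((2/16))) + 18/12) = -32432260057/10840830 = -2991.68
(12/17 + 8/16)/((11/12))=1.32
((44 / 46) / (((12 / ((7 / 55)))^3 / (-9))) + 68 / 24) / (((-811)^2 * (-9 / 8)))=-94621657 / 24710906830500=-0.00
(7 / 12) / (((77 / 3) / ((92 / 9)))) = 23 / 99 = 0.23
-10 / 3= -3.33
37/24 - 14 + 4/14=-2045/168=-12.17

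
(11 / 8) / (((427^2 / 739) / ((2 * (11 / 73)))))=89419 / 53240068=0.00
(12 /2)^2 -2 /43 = 1546 /43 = 35.95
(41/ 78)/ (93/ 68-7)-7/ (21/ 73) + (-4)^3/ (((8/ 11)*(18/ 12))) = -1241165/ 14937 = -83.09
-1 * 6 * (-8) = 48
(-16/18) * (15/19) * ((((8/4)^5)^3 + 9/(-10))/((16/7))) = -2293697/228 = -10060.07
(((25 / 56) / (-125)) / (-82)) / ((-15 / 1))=-1 / 344400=-0.00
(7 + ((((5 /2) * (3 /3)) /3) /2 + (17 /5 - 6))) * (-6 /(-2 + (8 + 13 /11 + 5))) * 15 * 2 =-9537 /134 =-71.17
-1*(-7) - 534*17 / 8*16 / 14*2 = -18107 / 7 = -2586.71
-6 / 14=-3 / 7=-0.43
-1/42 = -0.02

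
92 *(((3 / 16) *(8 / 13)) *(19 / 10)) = 1311 / 65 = 20.17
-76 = -76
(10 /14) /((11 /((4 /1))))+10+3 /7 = 10.69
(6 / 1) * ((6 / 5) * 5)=36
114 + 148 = 262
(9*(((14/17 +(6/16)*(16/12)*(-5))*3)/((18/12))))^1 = -513/17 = -30.18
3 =3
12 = 12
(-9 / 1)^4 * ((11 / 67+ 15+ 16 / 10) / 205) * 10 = 5365.36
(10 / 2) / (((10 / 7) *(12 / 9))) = 21 / 8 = 2.62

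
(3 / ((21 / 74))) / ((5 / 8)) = 592 / 35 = 16.91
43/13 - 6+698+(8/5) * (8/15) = 678757/975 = 696.16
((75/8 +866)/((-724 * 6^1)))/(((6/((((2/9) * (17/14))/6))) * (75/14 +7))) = -119051/973959552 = -0.00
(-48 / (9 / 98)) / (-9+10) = -1568 / 3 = -522.67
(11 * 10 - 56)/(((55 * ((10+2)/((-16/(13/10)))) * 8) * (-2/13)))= 9/11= 0.82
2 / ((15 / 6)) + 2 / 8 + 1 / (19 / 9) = 579 / 380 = 1.52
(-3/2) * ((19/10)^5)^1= -7428297/200000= -37.14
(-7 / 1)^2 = 49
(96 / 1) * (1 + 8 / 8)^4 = 1536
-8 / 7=-1.14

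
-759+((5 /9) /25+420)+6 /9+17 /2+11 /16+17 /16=-59051 /180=-328.06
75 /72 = 25 /24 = 1.04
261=261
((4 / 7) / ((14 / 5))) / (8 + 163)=10 / 8379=0.00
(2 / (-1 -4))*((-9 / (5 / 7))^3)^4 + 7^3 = -7818376656538954587487 / 1220703125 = -6404814157036.71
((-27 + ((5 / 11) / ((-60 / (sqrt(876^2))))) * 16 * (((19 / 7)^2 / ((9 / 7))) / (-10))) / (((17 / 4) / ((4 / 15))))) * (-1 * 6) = -12.74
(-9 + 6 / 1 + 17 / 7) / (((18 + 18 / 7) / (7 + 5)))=-0.33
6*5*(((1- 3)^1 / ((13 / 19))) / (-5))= 228 / 13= 17.54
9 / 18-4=-7 / 2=-3.50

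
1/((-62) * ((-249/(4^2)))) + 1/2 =7735/15438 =0.50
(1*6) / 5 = 6 / 5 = 1.20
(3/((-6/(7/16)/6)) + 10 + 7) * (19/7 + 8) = 18825/112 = 168.08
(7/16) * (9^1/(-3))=-21/16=-1.31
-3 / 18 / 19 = -1 / 114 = -0.01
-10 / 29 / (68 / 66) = -165 / 493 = -0.33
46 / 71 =0.65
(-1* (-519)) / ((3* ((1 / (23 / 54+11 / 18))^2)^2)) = 106335488 / 531441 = 200.09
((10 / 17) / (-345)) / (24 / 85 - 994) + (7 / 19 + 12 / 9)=31407306 / 18455821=1.70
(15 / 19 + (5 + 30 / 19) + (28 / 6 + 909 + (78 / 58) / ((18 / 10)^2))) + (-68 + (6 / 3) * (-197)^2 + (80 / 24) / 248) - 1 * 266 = 144269372563 / 1844748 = 78205.46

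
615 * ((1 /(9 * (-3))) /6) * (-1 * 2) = 205 /27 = 7.59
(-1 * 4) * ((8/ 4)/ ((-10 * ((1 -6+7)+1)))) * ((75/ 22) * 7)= 70/ 11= 6.36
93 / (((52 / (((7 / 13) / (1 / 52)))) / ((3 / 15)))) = 10.02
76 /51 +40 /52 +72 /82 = 85286 /27183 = 3.14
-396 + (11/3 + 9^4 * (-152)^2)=454754855/3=151584951.67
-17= -17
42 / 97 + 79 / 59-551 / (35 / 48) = -151006969 / 200305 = -753.89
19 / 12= 1.58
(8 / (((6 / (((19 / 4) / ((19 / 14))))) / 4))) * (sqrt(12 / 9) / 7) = 16 * sqrt(3) / 9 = 3.08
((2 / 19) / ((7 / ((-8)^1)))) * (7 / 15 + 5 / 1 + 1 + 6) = -2992 / 1995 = -1.50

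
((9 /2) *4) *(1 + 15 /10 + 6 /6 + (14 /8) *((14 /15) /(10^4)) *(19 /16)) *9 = 453625137 /800000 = 567.03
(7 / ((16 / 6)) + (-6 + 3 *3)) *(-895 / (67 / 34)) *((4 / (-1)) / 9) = 76075 / 67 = 1135.45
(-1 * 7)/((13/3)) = -21/13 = -1.62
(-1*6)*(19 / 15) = -38 / 5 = -7.60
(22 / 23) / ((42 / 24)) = 88 / 161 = 0.55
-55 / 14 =-3.93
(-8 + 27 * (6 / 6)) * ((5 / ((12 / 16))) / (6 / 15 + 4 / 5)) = 950 / 9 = 105.56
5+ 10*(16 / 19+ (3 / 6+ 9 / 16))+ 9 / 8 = 1913 / 76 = 25.17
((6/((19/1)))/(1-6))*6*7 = -252/95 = -2.65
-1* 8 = -8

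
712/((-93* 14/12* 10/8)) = -5696/1085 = -5.25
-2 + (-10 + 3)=-9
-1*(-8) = 8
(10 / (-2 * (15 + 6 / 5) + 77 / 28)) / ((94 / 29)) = -0.10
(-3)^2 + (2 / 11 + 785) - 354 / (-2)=10683 / 11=971.18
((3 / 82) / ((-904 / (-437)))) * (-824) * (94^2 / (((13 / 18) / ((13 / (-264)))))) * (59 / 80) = 52796957769 / 8154080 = 6474.91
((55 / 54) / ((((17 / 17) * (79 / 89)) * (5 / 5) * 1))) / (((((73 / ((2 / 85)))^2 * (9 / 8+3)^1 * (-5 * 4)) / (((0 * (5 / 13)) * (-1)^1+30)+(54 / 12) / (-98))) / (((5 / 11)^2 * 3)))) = -174173 / 6492240717039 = -0.00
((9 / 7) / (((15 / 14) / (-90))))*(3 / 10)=-162 / 5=-32.40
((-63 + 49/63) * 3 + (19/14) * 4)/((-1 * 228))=1903/2394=0.79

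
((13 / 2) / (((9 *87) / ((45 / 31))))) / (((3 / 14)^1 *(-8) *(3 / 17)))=-7735 / 194184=-0.04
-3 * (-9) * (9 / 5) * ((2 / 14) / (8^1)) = 0.87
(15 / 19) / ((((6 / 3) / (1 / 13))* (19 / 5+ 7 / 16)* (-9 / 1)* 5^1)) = -40 / 251199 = -0.00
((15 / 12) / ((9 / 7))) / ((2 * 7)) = 5 / 72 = 0.07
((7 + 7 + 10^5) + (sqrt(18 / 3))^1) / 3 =sqrt(6) / 3 + 33338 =33338.82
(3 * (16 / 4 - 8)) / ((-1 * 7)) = 12 / 7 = 1.71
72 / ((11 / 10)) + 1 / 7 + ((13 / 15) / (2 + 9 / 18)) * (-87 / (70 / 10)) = 117981 / 1925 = 61.29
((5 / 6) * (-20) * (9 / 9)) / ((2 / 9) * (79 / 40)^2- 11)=120000 / 72959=1.64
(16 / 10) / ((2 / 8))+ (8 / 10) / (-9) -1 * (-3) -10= -31 / 45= -0.69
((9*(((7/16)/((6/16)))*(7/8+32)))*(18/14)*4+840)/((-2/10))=-52305/4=-13076.25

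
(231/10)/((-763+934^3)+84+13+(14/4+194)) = 231/8147800355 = 0.00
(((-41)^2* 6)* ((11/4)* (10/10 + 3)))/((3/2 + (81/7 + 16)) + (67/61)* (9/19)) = 1800209796/480155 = 3749.23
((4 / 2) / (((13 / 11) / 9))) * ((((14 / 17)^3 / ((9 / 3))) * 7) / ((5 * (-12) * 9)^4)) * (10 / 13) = 26411 / 147084622659000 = 0.00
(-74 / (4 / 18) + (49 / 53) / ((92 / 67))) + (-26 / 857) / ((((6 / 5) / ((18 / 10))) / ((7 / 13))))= -1388806621 / 4178732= -332.35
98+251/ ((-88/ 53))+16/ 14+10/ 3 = -89987/ 1848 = -48.69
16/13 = 1.23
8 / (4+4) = 1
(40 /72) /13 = 5 /117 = 0.04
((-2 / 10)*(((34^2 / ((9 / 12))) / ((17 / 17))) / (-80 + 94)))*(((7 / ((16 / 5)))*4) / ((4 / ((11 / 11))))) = -289 / 6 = -48.17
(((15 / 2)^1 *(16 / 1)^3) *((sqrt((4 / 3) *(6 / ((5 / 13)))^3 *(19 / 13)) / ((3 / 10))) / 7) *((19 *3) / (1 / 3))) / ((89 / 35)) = 546324480 *sqrt(190) / 89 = 84613070.41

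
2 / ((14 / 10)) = 10 / 7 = 1.43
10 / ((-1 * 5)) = -2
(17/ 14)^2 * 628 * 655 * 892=26509628980/ 49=541012836.33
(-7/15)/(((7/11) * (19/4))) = -44/285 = -0.15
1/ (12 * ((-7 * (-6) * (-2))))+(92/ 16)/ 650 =2573/ 327600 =0.01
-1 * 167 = -167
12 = 12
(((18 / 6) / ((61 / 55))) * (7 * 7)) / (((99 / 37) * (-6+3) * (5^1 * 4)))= -1813 / 2196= -0.83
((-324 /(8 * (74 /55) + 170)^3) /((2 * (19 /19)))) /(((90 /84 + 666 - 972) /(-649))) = -755841625 /12947991958478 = -0.00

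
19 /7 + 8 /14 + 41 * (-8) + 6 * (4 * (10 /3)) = -1713 /7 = -244.71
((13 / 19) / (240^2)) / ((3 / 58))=0.00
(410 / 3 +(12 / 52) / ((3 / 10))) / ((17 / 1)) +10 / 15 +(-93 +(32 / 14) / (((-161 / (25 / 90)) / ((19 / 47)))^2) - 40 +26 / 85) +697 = 20558462774069464 / 35875073940615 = 573.06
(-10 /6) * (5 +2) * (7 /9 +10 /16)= -3535 /216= -16.37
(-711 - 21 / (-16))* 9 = -6387.19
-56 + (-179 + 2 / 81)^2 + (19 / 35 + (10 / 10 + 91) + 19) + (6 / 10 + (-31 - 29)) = 1470963916 / 45927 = 32028.30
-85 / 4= -21.25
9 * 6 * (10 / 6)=90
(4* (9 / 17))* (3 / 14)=54 / 119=0.45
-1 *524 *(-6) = 3144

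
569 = 569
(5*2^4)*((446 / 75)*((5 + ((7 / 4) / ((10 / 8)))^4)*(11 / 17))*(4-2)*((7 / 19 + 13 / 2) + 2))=48726705984 / 1009375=48274.14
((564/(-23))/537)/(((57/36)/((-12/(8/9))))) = 30456/78223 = 0.39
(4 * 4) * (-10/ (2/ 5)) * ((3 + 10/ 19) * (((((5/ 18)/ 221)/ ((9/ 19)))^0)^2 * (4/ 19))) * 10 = -1072000/ 361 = -2969.53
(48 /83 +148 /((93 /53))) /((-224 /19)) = -3113701 /432264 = -7.20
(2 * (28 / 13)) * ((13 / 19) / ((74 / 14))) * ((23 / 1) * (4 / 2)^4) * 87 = 17852.45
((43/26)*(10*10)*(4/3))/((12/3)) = 2150/39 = 55.13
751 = 751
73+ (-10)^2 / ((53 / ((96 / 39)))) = 53497 / 689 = 77.64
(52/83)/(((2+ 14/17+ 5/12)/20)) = 3.87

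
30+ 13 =43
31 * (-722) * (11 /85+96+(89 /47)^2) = -2231825.54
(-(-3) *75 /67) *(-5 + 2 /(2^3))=-15.95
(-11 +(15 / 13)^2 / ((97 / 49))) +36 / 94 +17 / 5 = -25211653 / 3852355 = -6.54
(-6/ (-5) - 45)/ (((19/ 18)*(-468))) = 219/ 2470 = 0.09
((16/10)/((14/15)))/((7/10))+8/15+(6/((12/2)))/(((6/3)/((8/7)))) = 2612/735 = 3.55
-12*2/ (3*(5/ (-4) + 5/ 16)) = 128/ 15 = 8.53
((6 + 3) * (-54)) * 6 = -2916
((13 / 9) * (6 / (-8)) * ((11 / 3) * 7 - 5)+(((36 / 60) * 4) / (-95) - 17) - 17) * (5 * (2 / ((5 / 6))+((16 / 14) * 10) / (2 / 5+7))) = -1231898914 / 1107225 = -1112.60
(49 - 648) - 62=-661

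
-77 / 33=-2.33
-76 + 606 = 530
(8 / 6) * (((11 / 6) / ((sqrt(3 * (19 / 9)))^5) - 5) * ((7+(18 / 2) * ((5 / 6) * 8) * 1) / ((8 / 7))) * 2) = -2345 / 3+5159 * sqrt(57) / 13718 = -778.83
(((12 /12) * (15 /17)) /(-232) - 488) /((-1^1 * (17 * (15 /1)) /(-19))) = -36569053 /1005720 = -36.36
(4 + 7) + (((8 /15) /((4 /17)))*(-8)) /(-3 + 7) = 97 /15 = 6.47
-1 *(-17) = 17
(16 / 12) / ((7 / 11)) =44 / 21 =2.10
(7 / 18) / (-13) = -7 / 234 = -0.03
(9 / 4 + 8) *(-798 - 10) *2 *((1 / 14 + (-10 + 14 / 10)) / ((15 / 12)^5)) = 5063018496 / 109375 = 46290.45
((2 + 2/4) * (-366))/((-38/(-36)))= -16470/19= -866.84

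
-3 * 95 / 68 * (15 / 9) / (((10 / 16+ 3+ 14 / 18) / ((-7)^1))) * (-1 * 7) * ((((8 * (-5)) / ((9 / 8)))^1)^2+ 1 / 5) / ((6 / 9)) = -2383737055 / 16167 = -147444.61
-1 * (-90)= 90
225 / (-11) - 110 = -1435 / 11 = -130.45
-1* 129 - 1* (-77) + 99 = 47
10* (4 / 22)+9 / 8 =259 / 88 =2.94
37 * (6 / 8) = 27.75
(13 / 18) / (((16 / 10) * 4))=65 / 576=0.11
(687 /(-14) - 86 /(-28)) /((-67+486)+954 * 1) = -46 /1373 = -0.03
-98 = -98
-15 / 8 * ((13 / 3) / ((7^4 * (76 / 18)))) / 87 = -195 / 21167216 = -0.00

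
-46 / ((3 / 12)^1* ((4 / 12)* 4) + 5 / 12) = -184 / 3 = -61.33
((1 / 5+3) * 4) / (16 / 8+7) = 64 / 45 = 1.42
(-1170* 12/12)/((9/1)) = -130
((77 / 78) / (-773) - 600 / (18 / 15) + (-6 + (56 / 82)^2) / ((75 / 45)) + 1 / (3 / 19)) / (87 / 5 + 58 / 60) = -13255747181 / 489878701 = -27.06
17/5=3.40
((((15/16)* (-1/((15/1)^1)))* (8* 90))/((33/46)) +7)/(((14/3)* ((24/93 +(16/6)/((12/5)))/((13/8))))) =-6670053/470624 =-14.17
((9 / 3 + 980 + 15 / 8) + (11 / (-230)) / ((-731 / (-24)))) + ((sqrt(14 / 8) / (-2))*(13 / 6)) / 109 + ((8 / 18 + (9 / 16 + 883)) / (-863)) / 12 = 123456093079927 / 125363108160 - 13*sqrt(7) / 2616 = 984.77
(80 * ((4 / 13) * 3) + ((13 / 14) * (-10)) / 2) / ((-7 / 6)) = -37785 / 637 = -59.32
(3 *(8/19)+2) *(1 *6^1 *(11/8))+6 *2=1479/38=38.92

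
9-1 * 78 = -69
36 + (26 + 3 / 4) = 251 / 4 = 62.75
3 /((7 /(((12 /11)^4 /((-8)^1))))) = -0.08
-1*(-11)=11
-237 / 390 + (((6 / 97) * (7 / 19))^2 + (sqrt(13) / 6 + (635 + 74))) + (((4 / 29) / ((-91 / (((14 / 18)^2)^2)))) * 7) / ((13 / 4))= sqrt(13) / 6 + 773711110329679523 / 1092208144501890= 708.99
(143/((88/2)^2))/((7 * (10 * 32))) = 13/394240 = 0.00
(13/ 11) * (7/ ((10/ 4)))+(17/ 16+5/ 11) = 4247/ 880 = 4.83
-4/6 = -2/3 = -0.67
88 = 88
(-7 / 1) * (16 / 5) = -112 / 5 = -22.40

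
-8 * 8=-64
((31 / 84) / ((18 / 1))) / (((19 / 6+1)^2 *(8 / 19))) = 589 / 210000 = 0.00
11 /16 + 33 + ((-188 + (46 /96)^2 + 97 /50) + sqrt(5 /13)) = -8763431 /57600 + sqrt(65) /13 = -151.52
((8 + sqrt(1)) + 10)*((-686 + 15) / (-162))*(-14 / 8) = -89243 / 648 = -137.72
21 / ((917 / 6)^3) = 648 / 110156459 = 0.00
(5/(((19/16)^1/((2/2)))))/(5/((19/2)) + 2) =1.67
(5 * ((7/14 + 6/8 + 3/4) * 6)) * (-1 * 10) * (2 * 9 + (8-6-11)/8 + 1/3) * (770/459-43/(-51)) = -11946025/459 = -26026.20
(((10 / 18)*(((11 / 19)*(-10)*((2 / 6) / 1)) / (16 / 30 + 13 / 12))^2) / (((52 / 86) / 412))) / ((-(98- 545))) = 214363600000 / 177641346051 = 1.21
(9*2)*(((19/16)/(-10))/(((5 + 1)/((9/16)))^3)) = -4617/2621440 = -0.00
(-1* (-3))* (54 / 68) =81 / 34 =2.38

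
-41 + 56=15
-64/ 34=-32/ 17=-1.88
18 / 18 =1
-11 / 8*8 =-11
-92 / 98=-46 / 49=-0.94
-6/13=-0.46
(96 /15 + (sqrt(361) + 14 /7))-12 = 77 /5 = 15.40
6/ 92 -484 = -22261/ 46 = -483.93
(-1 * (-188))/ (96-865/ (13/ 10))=-1222/ 3701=-0.33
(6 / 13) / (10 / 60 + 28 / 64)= 288 / 377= 0.76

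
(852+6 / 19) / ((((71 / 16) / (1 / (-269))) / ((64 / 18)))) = -2763776 / 1088643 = -2.54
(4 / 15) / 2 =2 / 15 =0.13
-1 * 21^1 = -21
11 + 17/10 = 127/10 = 12.70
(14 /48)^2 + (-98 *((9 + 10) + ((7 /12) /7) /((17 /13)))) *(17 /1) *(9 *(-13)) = 2140381201 /576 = 3715939.59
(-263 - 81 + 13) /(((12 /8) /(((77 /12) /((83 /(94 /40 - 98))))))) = 48756631 /29880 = 1631.75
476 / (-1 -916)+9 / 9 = 63 / 131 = 0.48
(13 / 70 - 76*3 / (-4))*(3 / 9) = 4003 / 210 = 19.06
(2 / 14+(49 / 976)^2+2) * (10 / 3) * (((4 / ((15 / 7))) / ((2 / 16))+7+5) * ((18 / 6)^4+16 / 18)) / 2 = 1064854558339 / 135027648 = 7886.20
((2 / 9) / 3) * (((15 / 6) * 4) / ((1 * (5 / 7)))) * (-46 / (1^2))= -1288 / 27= -47.70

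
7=7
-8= -8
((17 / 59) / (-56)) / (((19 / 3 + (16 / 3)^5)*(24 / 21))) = -4131 / 3965234240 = -0.00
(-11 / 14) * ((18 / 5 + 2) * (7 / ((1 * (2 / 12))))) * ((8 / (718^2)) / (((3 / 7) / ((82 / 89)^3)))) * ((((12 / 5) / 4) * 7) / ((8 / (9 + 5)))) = -87373081488 / 2271427742225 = -0.04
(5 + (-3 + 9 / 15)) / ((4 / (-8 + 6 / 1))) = -13 / 10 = -1.30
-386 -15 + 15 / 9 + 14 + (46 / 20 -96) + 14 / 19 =-272629 / 570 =-478.30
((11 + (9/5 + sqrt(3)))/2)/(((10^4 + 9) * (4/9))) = 9 * sqrt(3)/80072 + 72/50045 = 0.00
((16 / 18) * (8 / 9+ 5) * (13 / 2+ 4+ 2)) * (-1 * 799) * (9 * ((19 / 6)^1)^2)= -382181675 / 81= -4718292.28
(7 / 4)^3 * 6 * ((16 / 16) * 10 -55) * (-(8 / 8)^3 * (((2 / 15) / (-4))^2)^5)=343 / 139968000000000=0.00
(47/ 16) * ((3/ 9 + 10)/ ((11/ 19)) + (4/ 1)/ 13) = 366083/ 6864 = 53.33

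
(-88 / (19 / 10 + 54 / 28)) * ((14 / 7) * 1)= -3080 / 67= -45.97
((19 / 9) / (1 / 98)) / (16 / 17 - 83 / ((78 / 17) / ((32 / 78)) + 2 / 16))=-12170963 / 376398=-32.34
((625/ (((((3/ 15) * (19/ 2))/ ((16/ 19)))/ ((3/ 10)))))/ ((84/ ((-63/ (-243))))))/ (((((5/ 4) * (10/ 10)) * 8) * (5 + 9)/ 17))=0.03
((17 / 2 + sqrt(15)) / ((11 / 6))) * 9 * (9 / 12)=81 * sqrt(15) / 22 + 1377 / 44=45.56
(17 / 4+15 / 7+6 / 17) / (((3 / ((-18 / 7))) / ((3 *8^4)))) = -59185152 / 833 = -71050.60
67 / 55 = 1.22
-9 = -9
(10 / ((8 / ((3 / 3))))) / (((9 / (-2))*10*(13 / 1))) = -1 / 468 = -0.00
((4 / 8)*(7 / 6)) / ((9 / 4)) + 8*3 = 655 / 27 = 24.26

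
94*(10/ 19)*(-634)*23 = -13707080/ 19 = -721425.26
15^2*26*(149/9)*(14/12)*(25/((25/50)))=16948750/3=5649583.33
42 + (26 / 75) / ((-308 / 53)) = 484411 / 11550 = 41.94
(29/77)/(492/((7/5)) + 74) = 29/32758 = 0.00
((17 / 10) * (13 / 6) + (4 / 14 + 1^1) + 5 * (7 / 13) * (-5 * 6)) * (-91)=413869 / 60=6897.82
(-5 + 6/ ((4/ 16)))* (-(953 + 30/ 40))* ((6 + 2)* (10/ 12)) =-362425/ 3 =-120808.33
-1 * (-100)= 100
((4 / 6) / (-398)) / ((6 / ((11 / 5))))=-11 / 17910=-0.00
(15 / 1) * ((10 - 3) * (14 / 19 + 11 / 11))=3465 / 19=182.37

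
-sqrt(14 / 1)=-sqrt(14)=-3.74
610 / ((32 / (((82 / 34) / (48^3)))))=12505 / 30081024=0.00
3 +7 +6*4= 34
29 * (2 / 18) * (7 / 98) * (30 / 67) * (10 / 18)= 725 / 12663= 0.06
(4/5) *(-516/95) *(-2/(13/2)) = 8256/6175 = 1.34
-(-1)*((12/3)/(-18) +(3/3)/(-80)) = -169/720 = -0.23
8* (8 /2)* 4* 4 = 512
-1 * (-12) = 12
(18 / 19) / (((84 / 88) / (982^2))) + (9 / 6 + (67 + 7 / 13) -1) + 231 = 957372.48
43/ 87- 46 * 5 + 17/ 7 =-138290/ 609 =-227.08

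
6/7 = 0.86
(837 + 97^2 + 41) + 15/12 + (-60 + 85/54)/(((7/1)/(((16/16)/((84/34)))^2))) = 6859210999/666792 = 10286.88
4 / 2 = 2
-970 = -970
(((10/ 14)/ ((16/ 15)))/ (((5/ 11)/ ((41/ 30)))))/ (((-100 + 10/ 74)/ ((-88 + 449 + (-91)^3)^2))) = -473347867475835/ 41384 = -11437943830.37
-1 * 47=-47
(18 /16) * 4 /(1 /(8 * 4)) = 144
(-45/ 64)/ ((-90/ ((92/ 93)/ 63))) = 0.00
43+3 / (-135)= 1934 / 45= 42.98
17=17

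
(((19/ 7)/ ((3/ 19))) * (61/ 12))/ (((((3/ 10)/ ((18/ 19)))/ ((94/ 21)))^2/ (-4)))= -215598400/ 3087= -69840.75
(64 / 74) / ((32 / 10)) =10 / 37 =0.27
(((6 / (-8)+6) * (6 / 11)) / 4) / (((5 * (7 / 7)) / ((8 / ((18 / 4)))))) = 14 / 55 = 0.25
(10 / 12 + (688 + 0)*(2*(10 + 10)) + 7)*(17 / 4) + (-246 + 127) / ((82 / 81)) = 115005731 / 984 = 116875.74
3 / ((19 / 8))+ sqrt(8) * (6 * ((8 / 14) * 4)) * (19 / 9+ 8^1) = 24 / 19+ 832 * sqrt(2) / 3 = 393.47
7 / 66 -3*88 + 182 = -5405 / 66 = -81.89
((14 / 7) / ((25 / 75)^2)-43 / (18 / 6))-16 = -37 / 3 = -12.33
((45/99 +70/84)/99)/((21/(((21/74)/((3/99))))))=85/14652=0.01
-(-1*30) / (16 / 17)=31.88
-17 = -17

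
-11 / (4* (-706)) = 11 / 2824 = 0.00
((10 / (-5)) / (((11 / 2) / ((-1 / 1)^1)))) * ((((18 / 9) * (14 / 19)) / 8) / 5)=14 / 1045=0.01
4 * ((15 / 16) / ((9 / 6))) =5 / 2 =2.50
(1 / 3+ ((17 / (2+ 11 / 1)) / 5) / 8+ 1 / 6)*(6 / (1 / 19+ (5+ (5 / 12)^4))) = 81850176 / 130164515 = 0.63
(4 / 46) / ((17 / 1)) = 2 / 391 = 0.01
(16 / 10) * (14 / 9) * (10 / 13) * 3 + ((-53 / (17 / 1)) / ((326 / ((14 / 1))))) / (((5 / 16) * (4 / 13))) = 2351132 / 540345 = 4.35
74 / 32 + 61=1013 / 16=63.31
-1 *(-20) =20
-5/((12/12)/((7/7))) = -5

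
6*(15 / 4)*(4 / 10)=9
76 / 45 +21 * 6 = 5746 / 45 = 127.69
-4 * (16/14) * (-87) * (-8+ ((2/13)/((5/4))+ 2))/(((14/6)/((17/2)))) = -27118944/3185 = -8514.58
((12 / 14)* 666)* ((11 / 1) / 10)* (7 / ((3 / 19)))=139194 / 5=27838.80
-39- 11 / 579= -22592 / 579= -39.02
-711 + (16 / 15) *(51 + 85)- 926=-22379 / 15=-1491.93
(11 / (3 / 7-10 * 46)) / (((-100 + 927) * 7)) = -11 / 2660459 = -0.00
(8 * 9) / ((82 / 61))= 2196 / 41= 53.56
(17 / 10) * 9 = 153 / 10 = 15.30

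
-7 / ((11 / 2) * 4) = -7 / 22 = -0.32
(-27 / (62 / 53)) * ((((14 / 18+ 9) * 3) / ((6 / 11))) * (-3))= 115434 / 31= 3723.68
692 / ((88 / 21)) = 3633 / 22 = 165.14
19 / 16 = 1.19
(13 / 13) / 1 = 1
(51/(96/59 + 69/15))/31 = 15045/56947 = 0.26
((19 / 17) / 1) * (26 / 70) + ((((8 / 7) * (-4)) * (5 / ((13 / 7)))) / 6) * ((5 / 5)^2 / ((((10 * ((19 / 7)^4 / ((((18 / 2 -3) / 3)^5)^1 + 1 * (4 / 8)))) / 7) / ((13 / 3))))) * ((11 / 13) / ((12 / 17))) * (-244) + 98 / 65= 29711022494591 / 27216889245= 1091.64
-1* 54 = -54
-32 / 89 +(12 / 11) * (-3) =-3556 / 979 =-3.63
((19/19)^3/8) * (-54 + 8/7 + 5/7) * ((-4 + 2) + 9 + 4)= -4015/56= -71.70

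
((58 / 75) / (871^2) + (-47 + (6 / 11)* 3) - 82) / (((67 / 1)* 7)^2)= -79714202437 / 137668932225825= -0.00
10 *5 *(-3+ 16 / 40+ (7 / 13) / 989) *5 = -8355300 / 12857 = -649.86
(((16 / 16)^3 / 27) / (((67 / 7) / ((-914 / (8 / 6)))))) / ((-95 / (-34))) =-54383 / 57285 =-0.95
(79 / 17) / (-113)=-79 / 1921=-0.04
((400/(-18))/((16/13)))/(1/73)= -23725/18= -1318.06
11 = 11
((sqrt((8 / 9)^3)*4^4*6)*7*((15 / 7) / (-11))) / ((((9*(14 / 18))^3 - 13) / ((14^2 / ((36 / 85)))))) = -17059840*sqrt(2) / 9801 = -2461.61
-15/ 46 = -0.33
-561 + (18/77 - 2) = -43333/77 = -562.77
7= 7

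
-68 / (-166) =34 / 83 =0.41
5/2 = 2.50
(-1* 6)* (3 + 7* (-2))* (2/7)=18.86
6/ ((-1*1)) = -6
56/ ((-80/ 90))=-63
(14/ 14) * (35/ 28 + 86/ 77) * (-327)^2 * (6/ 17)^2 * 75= 52617087675/ 22253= 2364494.12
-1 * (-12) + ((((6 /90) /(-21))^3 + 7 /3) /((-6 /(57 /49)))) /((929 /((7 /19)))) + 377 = 79066919078438 /203256955125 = 389.00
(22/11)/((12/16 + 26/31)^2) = 30752/38809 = 0.79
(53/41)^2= 2809/1681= 1.67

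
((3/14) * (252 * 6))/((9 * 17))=36/17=2.12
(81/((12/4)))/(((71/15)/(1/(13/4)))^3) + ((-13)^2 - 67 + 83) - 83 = 80211539634/786330467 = 102.01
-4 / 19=-0.21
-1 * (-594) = 594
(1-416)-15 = -430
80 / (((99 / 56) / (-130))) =-5882.83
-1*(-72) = 72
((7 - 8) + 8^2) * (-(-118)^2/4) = -219303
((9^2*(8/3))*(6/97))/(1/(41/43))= 53136/4171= 12.74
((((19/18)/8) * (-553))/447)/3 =-10507/193104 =-0.05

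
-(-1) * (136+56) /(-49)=-192 /49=-3.92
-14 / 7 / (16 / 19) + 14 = 93 / 8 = 11.62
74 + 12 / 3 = 78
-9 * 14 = -126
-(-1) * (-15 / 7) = -15 / 7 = -2.14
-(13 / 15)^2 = -169 / 225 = -0.75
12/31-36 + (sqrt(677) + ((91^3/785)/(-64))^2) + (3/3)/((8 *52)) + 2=sqrt(677) + 194662869503723/1017195212800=217.39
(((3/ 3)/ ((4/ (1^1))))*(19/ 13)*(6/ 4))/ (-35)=-57/ 3640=-0.02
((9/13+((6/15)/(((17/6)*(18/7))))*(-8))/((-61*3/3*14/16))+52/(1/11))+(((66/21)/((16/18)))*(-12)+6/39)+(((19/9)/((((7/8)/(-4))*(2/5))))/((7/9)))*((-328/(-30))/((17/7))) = 390.07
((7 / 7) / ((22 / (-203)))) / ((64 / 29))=-5887 / 1408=-4.18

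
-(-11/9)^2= -121/81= -1.49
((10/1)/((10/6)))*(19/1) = 114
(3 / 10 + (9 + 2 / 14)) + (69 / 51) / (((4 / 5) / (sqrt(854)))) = 661 / 70 + 115 * sqrt(854) / 68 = 58.86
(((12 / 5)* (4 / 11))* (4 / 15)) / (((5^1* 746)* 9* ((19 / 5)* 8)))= 4 / 17540325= 0.00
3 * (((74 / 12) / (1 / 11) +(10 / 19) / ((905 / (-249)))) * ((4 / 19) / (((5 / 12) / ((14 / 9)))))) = 31285744 / 196023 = 159.60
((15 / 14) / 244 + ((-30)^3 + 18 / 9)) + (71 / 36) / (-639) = -7470238247 / 276696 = -26998.00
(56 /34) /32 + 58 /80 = 66 /85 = 0.78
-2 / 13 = -0.15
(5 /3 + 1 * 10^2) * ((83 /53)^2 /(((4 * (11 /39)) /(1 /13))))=2101145 /123596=17.00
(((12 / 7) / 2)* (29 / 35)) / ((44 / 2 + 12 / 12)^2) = 174 / 129605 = 0.00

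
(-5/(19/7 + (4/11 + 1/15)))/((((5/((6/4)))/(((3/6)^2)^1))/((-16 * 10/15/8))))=1155/7264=0.16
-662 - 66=-728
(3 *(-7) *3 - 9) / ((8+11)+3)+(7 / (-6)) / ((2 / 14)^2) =-3989 / 66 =-60.44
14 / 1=14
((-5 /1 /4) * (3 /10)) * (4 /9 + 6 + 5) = -103 /24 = -4.29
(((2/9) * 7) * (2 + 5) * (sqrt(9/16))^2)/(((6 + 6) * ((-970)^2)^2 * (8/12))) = 49/56658739840000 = 0.00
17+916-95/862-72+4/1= 745535/862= 864.89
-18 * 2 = -36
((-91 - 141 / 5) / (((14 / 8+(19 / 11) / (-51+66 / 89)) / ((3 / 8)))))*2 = -87974964 / 1688285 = -52.11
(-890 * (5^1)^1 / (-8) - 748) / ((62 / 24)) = -2301 / 31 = -74.23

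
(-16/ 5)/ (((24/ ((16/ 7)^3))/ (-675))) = 368640/ 343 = 1074.75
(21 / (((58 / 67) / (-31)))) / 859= -43617 / 49822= -0.88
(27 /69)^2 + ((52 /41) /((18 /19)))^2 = 140124085 /72029169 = 1.95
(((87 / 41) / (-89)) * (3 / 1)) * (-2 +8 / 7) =1566 / 25543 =0.06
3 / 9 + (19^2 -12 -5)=1033 / 3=344.33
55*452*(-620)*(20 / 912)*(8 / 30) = -15413200 / 171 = -90135.67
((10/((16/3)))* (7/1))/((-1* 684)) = -35/1824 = -0.02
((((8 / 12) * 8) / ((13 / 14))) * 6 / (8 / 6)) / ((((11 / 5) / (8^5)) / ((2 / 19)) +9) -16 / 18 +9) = 990904320 / 656039813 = 1.51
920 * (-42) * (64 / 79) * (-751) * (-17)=-31572280320 / 79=-399649117.97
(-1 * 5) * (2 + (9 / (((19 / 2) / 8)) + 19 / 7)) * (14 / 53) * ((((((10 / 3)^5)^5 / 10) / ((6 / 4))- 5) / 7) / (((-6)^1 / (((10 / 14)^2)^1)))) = 136249999999134176952225434375 / 877962998970664929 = 155188772372.95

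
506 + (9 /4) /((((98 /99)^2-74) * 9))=1448506279 /2862680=506.00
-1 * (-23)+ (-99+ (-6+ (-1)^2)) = -81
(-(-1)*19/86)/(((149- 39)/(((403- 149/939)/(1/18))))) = 980058/67295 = 14.56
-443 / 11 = -40.27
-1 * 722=-722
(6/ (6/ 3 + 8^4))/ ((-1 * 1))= -1/ 683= -0.00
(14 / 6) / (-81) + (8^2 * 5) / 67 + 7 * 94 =10790189 / 16281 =662.75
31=31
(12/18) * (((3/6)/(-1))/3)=-1/9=-0.11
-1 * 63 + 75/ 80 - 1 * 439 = -8017/ 16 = -501.06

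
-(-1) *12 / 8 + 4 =11 / 2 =5.50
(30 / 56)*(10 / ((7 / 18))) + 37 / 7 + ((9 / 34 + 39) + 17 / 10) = 250008 / 4165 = 60.03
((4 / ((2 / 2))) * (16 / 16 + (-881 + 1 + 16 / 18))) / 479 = -31612 / 4311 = -7.33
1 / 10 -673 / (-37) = 6767 / 370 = 18.29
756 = 756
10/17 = 0.59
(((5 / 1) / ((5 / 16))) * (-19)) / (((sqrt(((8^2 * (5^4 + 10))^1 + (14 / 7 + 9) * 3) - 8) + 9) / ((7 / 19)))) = 42 / 1691 - 14 * sqrt(40665) / 5073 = -0.53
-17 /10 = -1.70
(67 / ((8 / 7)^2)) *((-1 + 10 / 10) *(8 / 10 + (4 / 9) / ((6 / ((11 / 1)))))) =0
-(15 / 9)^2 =-25 / 9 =-2.78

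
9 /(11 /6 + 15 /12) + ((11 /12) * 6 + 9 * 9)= 6617 /74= 89.42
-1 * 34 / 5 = -34 / 5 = -6.80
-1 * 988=-988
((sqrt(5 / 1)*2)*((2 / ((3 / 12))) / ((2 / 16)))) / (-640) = -sqrt(5) / 5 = -0.45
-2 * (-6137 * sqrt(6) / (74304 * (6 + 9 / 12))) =6137 * sqrt(6) / 250776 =0.06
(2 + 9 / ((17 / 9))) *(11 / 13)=1265 / 221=5.72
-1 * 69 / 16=-69 / 16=-4.31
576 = 576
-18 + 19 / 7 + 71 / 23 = -1964 / 161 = -12.20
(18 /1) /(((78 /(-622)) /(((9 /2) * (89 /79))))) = -747333 /1027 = -727.69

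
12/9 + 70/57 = 146/57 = 2.56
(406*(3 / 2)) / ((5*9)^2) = 203 / 675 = 0.30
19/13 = 1.46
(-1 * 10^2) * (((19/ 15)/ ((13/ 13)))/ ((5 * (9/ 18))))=-152/ 3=-50.67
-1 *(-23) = 23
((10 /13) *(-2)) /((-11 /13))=20 /11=1.82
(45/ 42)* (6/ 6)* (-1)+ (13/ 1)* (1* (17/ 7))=61/ 2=30.50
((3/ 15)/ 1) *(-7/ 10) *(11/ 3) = -77/ 150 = -0.51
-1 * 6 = -6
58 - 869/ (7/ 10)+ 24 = -8116/ 7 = -1159.43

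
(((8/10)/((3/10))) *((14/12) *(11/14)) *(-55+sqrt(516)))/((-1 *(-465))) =-242/837+44 *sqrt(129)/4185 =-0.17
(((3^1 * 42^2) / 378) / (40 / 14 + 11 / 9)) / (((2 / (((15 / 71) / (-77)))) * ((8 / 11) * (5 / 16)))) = -378 / 18247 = -0.02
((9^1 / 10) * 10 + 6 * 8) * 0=0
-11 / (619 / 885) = -9735 / 619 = -15.73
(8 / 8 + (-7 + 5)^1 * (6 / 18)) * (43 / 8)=43 / 24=1.79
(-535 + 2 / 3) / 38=-1603 / 114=-14.06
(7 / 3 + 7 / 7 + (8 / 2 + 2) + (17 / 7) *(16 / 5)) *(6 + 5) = 19756 / 105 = 188.15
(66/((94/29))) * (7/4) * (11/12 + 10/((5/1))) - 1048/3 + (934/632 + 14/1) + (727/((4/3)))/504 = -570997199/2495136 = -228.84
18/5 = 3.60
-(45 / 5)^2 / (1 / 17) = -1377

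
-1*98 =-98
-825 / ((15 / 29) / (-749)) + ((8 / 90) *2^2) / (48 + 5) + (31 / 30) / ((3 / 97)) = 5698663753 / 4770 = 1194688.42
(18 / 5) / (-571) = -0.01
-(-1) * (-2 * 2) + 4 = 0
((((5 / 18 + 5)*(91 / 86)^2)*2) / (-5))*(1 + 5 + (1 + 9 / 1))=-629356 / 16641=-37.82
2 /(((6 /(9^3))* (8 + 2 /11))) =29.70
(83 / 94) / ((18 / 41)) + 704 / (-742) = 666929 / 627732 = 1.06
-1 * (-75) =75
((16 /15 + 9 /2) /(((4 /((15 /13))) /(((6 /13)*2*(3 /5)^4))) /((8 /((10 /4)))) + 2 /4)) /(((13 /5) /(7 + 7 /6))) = 2651292 /1448941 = 1.83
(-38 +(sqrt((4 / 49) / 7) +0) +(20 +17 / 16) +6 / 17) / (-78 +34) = 4511 / 11968 - sqrt(7) / 1078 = 0.37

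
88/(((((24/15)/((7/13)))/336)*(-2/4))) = -258720/13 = -19901.54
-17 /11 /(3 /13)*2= -442 /33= -13.39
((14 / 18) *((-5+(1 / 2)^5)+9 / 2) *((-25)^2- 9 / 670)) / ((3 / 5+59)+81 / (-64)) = -14655935 / 3752067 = -3.91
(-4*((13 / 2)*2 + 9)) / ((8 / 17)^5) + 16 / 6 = -46822513 / 12288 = -3810.43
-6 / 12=-1 / 2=-0.50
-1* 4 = -4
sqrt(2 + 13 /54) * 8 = 11.98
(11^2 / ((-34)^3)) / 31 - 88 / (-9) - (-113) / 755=82190405573 / 8279191080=9.93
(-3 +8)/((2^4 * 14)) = 5/224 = 0.02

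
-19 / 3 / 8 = -19 / 24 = -0.79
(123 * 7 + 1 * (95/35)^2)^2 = 1810502500/2401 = 754061.85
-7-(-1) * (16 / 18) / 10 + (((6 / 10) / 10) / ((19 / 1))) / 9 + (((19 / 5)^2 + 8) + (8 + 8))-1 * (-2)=11467 / 342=33.53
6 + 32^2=1030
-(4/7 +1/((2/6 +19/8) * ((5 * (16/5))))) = -541/910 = -0.59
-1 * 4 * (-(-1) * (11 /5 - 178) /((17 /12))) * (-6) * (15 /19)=-759456 /323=-2351.26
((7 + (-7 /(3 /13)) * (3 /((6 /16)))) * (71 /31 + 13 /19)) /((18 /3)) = -206444 /1767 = -116.83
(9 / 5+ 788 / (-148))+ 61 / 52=-22619 / 9620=-2.35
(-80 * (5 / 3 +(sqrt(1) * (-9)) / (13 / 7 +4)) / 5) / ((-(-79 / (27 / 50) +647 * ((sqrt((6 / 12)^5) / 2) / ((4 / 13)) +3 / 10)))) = -152257167360 / 49365302690417 +418585190400 * sqrt(2) / 49365302690417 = 0.01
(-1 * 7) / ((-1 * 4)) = 7 / 4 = 1.75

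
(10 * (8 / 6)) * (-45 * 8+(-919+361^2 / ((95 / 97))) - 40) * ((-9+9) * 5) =0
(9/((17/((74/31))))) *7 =4662/527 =8.85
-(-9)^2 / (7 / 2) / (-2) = 81 / 7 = 11.57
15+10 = 25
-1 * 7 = -7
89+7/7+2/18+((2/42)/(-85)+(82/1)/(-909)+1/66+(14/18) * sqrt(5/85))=7 * sqrt(17)/153+1071315229/11898810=90.22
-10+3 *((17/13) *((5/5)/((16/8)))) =-209/26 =-8.04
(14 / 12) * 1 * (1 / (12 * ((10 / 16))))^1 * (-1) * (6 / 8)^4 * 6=-189 / 640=-0.30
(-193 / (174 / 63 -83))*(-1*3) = -7.22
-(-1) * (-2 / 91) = -2 / 91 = -0.02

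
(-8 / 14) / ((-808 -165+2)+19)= 1 / 1666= 0.00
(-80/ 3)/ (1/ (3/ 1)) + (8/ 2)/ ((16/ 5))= -315/ 4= -78.75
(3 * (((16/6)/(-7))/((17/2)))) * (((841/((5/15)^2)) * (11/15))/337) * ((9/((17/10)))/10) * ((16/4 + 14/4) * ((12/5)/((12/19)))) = -33.41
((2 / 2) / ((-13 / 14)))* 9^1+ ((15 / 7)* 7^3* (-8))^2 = 449467074 / 13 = 34574390.31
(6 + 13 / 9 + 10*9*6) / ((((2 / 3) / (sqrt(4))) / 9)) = 14781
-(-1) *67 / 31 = 67 / 31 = 2.16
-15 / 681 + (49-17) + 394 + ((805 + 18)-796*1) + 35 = 487.98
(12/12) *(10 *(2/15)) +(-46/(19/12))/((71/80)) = -127084/4047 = -31.40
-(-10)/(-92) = -5/46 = -0.11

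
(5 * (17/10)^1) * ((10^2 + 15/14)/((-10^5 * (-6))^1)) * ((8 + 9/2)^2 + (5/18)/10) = 13533343/60480000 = 0.22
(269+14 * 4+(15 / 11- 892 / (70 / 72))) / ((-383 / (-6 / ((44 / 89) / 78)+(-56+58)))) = -2364804562 / 1622005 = -1457.95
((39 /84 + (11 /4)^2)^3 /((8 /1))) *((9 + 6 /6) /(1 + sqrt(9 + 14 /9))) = -32695771455 /483295232 + 10898590485 *sqrt(95) /483295232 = 152.14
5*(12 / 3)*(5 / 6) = 50 / 3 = 16.67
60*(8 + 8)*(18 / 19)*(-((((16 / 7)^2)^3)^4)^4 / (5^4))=-136173333414739320157636362586096329310355578918728583684429302005073214442294359873047704176882268454627706334500356096 / 3199450941423906801101015598339448115695900706954804384513953107894738532543816802375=-42561469423292908620426190000000000.00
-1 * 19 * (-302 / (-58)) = -2869 / 29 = -98.93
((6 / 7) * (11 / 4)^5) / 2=483153 / 7168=67.40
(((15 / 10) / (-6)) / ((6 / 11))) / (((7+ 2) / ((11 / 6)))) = -121 / 1296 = -0.09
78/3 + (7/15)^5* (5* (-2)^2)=4015978/151875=26.44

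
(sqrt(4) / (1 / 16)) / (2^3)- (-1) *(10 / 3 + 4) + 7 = 55 / 3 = 18.33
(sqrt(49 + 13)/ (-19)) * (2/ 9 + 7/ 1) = -65 * sqrt(62)/ 171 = -2.99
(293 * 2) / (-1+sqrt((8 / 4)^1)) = 586+586 * sqrt(2) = 1414.73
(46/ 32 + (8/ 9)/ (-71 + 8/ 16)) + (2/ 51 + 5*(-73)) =-125480957/ 345168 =-363.54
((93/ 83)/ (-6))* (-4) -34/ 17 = -104/ 83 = -1.25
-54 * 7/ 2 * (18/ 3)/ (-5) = 226.80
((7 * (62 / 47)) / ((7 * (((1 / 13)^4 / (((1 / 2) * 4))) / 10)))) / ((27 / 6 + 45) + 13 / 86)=304574504 / 20069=15176.37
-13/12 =-1.08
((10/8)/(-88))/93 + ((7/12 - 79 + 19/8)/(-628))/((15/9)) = 186305/2569776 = 0.07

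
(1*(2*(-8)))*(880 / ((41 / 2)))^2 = -49561600 / 1681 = -29483.40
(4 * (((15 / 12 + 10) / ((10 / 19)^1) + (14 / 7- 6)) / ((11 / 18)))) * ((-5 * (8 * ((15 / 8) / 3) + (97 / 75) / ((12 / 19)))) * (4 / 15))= -881677 / 825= -1068.70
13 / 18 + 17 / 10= 109 / 45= 2.42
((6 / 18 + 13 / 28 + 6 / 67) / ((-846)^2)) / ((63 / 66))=54923 / 42294521304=0.00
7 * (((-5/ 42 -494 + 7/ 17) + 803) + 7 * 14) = 290807/ 102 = 2851.05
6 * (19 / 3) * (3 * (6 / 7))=684 / 7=97.71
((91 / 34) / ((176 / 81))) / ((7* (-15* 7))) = -351 / 209440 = -0.00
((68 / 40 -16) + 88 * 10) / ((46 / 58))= 251053 / 230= 1091.53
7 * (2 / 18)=0.78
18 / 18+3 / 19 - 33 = -31.84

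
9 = 9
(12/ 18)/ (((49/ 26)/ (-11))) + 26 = 3250/ 147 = 22.11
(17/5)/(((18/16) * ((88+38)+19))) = 136/6525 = 0.02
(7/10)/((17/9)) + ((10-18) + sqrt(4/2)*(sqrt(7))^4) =-1297/170 + 49*sqrt(2) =61.67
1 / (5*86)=1 / 430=0.00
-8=-8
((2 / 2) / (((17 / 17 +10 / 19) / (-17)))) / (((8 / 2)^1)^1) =-323 / 116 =-2.78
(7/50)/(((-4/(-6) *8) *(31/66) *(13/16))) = 693/10075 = 0.07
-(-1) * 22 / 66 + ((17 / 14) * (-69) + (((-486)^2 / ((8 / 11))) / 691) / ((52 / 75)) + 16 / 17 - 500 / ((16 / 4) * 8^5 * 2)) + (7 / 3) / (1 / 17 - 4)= 8375284183275883 / 14081351811072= 594.78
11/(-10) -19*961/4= -91317/20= -4565.85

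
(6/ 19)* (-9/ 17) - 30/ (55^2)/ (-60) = -326377/ 1954150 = -0.17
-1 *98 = -98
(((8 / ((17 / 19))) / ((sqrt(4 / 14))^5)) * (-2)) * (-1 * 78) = 31966.08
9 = 9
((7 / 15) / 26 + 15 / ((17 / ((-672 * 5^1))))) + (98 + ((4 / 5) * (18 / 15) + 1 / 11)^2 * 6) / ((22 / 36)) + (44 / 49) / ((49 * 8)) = -3699211197081716 / 1324231033125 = -2793.48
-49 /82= -0.60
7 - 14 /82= 6.83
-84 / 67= -1.25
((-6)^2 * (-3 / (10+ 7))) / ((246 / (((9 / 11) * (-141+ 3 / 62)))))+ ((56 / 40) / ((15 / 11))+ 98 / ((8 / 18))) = 8003947883 / 35651550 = 224.50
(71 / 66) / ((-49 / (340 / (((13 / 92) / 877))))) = -973855880 / 21021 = -46327.76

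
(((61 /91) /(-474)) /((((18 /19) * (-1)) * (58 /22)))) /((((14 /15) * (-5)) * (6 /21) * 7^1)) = -12749 /210148848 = -0.00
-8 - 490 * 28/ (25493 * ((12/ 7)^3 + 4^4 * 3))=-6760108181/ 844939992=-8.00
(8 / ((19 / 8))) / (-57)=-64 / 1083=-0.06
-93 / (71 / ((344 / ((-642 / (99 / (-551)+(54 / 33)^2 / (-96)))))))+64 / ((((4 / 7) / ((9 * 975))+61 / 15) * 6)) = 56986631559027 / 23004198242366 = 2.48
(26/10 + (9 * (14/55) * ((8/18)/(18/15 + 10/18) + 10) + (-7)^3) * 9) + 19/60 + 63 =-29299361/10428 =-2809.68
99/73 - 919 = -66988/73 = -917.64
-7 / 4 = -1.75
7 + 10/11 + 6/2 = 120/11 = 10.91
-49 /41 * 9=-441 /41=-10.76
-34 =-34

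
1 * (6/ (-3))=-2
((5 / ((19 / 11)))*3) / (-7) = -165 / 133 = -1.24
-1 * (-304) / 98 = 152 / 49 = 3.10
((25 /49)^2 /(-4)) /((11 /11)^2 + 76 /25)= -15625 /970004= -0.02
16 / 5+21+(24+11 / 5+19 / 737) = 185819 / 3685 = 50.43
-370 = -370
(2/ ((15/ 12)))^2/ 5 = 64/ 125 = 0.51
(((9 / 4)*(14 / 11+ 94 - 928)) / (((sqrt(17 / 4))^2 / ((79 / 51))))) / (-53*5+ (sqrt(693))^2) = -542730 / 340153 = -1.60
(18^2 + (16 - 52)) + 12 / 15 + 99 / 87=42041 / 145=289.94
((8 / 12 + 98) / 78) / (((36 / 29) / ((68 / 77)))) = 0.90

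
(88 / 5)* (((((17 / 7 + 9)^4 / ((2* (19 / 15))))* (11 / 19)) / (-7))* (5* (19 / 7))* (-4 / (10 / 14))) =237895680000 / 319333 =744976.81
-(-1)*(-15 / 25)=-3 / 5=-0.60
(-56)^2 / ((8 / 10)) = 3920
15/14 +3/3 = 29/14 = 2.07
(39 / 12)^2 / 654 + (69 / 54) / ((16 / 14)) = 35605 / 31392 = 1.13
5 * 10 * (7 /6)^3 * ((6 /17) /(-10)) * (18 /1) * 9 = -15435 /34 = -453.97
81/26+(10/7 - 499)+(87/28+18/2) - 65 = -199235/364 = -547.35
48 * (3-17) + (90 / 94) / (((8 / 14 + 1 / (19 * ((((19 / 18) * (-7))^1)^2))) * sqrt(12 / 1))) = -672 + 5041365 * sqrt(3) / 18083344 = -671.52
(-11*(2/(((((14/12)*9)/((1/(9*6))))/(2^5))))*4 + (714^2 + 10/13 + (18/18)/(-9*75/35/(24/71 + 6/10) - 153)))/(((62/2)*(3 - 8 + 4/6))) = -56305007227589/14836722264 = -3794.98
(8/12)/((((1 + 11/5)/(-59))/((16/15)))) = -118/9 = -13.11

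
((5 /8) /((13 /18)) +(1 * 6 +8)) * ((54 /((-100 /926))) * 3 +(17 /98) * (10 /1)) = -54571481 /2450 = -22274.07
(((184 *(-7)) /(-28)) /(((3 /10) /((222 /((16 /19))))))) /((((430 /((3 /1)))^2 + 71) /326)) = 118599615 /185539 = 639.22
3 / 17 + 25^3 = 265628 / 17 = 15625.18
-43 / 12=-3.58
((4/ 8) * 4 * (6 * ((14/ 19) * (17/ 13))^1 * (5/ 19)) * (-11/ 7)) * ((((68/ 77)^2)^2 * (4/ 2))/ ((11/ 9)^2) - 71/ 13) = 22.22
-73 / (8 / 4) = -73 / 2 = -36.50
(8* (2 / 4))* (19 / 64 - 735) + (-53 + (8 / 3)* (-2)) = -143863 / 48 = -2997.15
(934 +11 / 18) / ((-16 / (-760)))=1598185 / 36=44394.03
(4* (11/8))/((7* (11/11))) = 0.79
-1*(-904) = 904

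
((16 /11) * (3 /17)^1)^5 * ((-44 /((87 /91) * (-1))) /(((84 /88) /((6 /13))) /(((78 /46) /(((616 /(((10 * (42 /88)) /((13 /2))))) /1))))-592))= 695614832640 /5849508505589419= 0.00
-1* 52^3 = -140608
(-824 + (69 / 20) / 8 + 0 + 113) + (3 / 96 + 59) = -651.54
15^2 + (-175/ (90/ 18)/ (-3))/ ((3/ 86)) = 5035/ 9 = 559.44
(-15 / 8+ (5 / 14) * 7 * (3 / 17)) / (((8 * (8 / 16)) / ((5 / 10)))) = -195 / 1088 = -0.18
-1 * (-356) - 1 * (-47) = 403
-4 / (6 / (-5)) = 3.33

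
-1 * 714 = -714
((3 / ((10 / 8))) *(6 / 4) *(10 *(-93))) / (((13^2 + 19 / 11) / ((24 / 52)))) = -36828 / 4069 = -9.05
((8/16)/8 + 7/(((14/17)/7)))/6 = 953/96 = 9.93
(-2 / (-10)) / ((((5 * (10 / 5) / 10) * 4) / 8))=2 / 5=0.40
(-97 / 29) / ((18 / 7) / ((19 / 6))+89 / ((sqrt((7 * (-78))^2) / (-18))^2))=-3.68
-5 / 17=-0.29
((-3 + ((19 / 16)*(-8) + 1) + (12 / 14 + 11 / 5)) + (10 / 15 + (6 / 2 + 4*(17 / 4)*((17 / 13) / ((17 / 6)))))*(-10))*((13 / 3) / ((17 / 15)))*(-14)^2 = -4722886 / 51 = -92605.61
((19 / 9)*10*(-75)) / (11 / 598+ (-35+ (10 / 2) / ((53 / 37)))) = 150546500 / 2994231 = 50.28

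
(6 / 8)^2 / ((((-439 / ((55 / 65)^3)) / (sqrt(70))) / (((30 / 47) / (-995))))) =35937 * sqrt(70) / 72166475992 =0.00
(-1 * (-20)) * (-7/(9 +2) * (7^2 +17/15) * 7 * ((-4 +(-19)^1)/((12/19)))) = 16102576/99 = 162652.28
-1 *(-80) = 80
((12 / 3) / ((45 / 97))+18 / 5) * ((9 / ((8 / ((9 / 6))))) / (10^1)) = 33 / 16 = 2.06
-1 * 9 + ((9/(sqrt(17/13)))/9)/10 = -9 + sqrt(221)/170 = -8.91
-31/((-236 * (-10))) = -31/2360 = -0.01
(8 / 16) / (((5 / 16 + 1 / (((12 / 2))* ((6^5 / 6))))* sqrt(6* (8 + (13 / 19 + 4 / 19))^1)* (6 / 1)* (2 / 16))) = 0.29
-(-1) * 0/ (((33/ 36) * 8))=0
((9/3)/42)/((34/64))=16/119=0.13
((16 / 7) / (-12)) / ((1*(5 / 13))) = -52 / 105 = -0.50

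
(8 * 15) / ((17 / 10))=1200 / 17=70.59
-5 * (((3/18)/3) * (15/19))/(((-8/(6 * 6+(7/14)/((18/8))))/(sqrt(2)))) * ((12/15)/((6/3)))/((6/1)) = 815 * sqrt(2)/12312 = 0.09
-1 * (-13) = 13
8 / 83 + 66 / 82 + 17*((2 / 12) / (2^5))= 646715 / 653376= 0.99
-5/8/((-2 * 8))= 5/128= 0.04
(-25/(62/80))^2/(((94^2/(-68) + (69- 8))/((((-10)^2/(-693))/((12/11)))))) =106250000/53217297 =2.00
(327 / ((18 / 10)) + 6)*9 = 1689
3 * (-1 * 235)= -705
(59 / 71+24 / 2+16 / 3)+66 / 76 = 154051 / 8094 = 19.03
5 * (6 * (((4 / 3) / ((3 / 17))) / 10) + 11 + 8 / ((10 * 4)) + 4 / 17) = 4072 / 51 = 79.84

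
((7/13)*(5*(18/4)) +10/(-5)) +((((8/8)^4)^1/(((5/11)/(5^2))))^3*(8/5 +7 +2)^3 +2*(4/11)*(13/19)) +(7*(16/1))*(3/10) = 5383880349057/27170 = 198155331.21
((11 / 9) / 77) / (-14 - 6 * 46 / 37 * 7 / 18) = -37 / 39396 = -0.00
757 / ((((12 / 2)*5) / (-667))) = -504919 / 30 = -16830.63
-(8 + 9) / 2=-8.50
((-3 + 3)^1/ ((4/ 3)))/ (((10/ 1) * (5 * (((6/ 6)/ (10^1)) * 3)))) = 0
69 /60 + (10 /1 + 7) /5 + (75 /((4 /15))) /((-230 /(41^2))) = -1886939 /920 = -2051.02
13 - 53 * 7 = -358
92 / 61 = 1.51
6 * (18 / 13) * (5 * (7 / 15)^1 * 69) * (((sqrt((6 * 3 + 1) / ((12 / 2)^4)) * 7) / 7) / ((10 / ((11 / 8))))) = 5313 * sqrt(19) / 1040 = 22.27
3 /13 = 0.23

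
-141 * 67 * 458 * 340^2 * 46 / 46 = -500169525600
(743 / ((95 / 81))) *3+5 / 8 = 1444867 / 760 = 1901.14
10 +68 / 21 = 278 / 21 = 13.24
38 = 38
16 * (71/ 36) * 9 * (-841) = -238844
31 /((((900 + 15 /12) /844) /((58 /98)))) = 17.18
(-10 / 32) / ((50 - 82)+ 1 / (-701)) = 3505 / 358928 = 0.01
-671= -671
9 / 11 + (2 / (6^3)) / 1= 983 / 1188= 0.83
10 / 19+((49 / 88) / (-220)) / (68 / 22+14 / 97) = 60664893 / 115434880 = 0.53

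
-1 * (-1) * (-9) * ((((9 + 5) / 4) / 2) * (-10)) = 315 / 2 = 157.50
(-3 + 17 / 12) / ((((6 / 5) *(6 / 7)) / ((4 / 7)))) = -95 / 108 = -0.88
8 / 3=2.67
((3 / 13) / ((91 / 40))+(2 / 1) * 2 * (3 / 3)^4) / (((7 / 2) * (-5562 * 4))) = -1213 / 23029461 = -0.00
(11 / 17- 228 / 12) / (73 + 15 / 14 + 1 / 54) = -58968 / 238051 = -0.25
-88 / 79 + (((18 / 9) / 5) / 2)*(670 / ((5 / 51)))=539446 / 395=1365.69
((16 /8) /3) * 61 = 122 /3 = 40.67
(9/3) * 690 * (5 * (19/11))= 196650/11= 17877.27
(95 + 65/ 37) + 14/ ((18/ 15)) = 12035/ 111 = 108.42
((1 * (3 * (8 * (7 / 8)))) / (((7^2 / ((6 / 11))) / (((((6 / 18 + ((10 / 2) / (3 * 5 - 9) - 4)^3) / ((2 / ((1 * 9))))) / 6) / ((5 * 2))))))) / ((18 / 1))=-617 / 20160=-0.03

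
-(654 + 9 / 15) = -654.60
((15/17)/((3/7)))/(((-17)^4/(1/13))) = 35/18458141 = 0.00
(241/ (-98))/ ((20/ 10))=-241/ 196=-1.23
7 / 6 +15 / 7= 139 / 42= 3.31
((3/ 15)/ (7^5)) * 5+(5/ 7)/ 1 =12006/ 16807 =0.71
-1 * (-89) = 89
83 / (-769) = -83 / 769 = -0.11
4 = 4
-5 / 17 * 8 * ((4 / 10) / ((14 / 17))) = -8 / 7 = -1.14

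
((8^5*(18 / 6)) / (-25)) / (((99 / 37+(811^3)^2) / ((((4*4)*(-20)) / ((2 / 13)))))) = 94568448 / 3289855864509814205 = 0.00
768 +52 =820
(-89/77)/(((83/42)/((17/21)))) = -3026/6391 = -0.47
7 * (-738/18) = -287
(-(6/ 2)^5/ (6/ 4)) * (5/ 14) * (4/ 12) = -135/ 7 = -19.29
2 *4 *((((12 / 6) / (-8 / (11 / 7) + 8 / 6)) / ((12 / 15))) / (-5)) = 33 / 31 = 1.06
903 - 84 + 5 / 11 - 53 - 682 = 929 / 11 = 84.45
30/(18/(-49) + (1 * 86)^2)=0.00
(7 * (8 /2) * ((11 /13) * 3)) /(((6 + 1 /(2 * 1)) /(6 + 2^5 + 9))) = 86856 /169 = 513.94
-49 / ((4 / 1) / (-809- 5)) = 19943 / 2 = 9971.50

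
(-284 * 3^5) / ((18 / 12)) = -46008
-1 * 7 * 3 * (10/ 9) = -70/ 3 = -23.33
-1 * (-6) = 6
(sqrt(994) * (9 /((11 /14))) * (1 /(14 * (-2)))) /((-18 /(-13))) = -9.32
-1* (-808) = 808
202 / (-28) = -101 / 14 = -7.21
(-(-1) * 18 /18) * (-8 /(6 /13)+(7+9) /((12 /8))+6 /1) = -2 /3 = -0.67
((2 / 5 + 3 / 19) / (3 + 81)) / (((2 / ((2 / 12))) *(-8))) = -53 / 766080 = -0.00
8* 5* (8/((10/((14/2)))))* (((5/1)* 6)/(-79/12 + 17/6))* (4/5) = -7168/5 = -1433.60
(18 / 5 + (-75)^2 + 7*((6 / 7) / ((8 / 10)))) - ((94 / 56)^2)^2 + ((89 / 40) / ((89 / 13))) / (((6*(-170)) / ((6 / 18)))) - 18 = 13189820661991 / 2351059200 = 5610.16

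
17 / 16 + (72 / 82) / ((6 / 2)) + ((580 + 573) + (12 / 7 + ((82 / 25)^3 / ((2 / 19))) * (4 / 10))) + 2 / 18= 4165969844251 / 3228750000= 1290.27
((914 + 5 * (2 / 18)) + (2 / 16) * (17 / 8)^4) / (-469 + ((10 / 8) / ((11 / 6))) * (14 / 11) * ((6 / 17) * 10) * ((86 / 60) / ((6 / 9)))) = -79478100647 / 40073822208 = -1.98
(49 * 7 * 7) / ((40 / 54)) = 64827 / 20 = 3241.35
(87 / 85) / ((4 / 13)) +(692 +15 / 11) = 2605621 / 3740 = 696.69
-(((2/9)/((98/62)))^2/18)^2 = -3694084/3063651608241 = -0.00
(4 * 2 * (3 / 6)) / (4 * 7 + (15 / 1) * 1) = 4 / 43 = 0.09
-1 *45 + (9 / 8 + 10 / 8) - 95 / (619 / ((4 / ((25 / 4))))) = -1057827 / 24760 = -42.72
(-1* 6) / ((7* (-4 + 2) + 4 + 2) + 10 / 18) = 54 / 67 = 0.81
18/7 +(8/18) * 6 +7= 257/21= 12.24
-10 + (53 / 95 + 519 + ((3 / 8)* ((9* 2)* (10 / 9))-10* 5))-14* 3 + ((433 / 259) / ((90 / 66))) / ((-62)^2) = 120608083331 / 283744860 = 425.06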